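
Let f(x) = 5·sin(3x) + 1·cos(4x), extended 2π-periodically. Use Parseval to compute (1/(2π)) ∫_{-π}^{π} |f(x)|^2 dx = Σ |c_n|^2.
Σ |c_n|^2 = 13

Expand |f|^2 and use orthogonality of {sin(nx), cos(mx)} on [-π, π]:
  ∫_{-π}^{π} sin(nx)^2 dx = π, ∫ cos(mx)^2 dx = π, and cross terms integrate to 0.
So ∫_{-π}^{π} f(x)^2 dx = 5^2 · π + 1^2 · π = (25 + 1)π.
Divide by 2π: (25 + 1)/2 = 13.
By Parseval, this equals Σ |c_n|^2.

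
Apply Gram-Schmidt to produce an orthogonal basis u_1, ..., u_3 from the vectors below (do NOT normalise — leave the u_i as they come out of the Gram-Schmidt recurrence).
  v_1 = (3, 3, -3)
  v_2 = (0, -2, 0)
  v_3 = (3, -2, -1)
Orthogonal basis:
  u_1 = (3, 3, -3)
  u_2 = (2/3, -4/3, -2/3)
  u_3 = (1, 0, 1)

Apply the Gram-Schmidt recurrence
  u_1 = v_1
  u_i = v_i − Σ_{j<i} ((v_i · u_j) / (u_j · u_j)) · u_j.

Step by step this gives:
  u_1 = (3, 3, -3)
  u_2 = (2/3, -4/3, -2/3)
  u_3 = (1, 0, 1)

Orthogonality check:
  u_2 · u_1 = 0 (should be 0)
  u_3 · u_1 = 0 (should be 0)
  u_3 · u_2 = 0 (should be 0)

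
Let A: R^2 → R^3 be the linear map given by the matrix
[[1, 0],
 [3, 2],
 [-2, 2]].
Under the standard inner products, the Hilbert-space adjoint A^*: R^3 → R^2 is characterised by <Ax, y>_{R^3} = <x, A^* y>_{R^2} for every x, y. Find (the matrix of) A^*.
A^* = A^T =
[[1, 3, -2],
 [0, 2, 2]]

For real matrices with standard dot products, the defining identity <Ax, y> = <x, A^* y> gives (Ax)^T y = x^T (A^*) y, i.e. x^T A^T y = x^T (A^*) y. Since this holds for all x, y, we must have A^* = A^T. Therefore
A^* =
[[1, 3, -2],
 [0, 2, 2]].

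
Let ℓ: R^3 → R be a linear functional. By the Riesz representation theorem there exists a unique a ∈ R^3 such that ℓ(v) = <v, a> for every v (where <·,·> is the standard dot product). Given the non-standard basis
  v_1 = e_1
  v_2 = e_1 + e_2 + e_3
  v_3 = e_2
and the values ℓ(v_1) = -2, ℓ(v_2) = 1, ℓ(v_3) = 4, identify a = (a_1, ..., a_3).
a = (-2, 4, -1)

Write a = (a_1, ..., a_3) in the standard basis. For each basis vector v_i, ℓ(v_i) = <v_i, a> is a linear equation in the a_j's. Collect the n equations into a matrix system V a = ℓ, where row i of V is v_i (expressed in the standard basis). Since V is invertible (lower-triangular with 1s on the diagonal, up to permutation), solve by back-substitution:
  V =
[[1, 0, 0],
 [1, 1, 1],
 [0, 1, 0]]
  V a = (-2, 1, 4)
Solving gives a = (-2, 4, -1).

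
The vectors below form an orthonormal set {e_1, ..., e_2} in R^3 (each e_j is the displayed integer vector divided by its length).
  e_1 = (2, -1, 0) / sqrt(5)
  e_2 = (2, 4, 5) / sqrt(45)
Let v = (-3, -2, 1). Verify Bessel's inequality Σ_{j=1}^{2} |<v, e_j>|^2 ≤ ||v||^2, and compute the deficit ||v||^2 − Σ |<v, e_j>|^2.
Σ |<v, e_j>|^2 = 5; ||v||^2 = 14; deficit = 9

Write each e_j = u_j / sqrt(<u_j, u_j>) where u_j is the displayed integer vector. Then <v, e_j> = <v, u_j> / sqrt(<u_j, u_j>), so |<v, e_j>|^2 = <v, u_j>^2 / <u_j, u_j>.
Coefficients: <v, e_1> = -4/sqrt(5), <v, e_2> = -9/sqrt(45).
Square and sum: Σ |<v, e_j>|^2 = 5.
Compute ||v||^2 = v·v = 14.
Deficit = 14 − 5 = 9 ≥ 0, confirming Bessel's inequality. (The deficit equals ||v − Σ <v,e_j> e_j||^2, the squared distance from v to span{e_j}.)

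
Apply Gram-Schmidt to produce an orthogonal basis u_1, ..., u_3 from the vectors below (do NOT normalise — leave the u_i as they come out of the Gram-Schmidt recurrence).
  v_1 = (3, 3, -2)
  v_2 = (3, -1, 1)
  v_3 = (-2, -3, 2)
Orthogonal basis:
  u_1 = (3, 3, -2)
  u_2 = (27/11, -17/11, 15/11)
  u_3 = (1/226, -9/226, -6/113)

Apply the Gram-Schmidt recurrence
  u_1 = v_1
  u_i = v_i − Σ_{j<i} ((v_i · u_j) / (u_j · u_j)) · u_j.

Step by step this gives:
  u_1 = (3, 3, -2)
  u_2 = (27/11, -17/11, 15/11)
  u_3 = (1/226, -9/226, -6/113)

Orthogonality check:
  u_2 · u_1 = 0 (should be 0)
  u_3 · u_1 = 0 (should be 0)
  u_3 · u_2 = 0 (should be 0)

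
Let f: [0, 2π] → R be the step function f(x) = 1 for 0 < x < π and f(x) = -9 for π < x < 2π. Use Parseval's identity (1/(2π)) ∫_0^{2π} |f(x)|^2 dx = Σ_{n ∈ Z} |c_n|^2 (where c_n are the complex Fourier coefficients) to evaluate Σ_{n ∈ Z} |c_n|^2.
Σ |c_n|^2 = 41

Parseval equates the L^2 energy of f (normalised by 1/(2π)) with the ℓ^2 sum of its Fourier coefficients: (1/(2π)) ∫_0^{2π} |f|^2 = Σ |c_n|^2.
Compute the left side: (1/(2π)) [∫_0^π 1^2 dx + ∫_π^{2π} (-9)^2 dx] = (1/(2π)) · (1π + 81π) = (1 + 81)/2 = 41.
So Σ_{n ∈ Z} |c_n|^2 = 41.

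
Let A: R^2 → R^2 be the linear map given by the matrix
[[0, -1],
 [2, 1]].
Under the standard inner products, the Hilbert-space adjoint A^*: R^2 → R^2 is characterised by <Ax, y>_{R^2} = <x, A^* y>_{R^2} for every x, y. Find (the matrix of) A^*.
A^* = A^T =
[[0, 2],
 [-1, 1]]

For real matrices with standard dot products, the defining identity <Ax, y> = <x, A^* y> gives (Ax)^T y = x^T (A^*) y, i.e. x^T A^T y = x^T (A^*) y. Since this holds for all x, y, we must have A^* = A^T. Therefore
A^* =
[[0, 2],
 [-1, 1]].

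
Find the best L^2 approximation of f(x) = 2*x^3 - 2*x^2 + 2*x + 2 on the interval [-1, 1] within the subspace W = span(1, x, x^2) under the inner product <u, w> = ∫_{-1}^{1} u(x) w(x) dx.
g(x) = -2*x^2 + 16*x/5 + 2

The best approximation g ∈ W is the orthogonal projection of f onto W. Writing g = a_0 + a_1 x + a_2 x^2, the coefficients solve the normal equations G · a = b where
  G_{ij} = <φ_i, φ_j> and b_i = <f, φ_i>, with φ_0 = 1, φ_1 = x, φ_2 = x^2.
G =
  [2, 0, 2/3]
  [0, 2/3, 0]
  [2/3, 0, 2/5],
b = (8/3, 32/15, 8/15).
Solving gives a_0 = 2, a_1 = 16/5, a_2 = -2, so
  g(x) = -2*x^2 + 16*x/5 + 2.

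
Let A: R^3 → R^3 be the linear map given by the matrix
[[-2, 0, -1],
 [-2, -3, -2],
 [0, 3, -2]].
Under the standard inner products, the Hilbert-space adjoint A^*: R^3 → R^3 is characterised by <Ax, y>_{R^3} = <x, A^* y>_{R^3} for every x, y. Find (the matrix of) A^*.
A^* = A^T =
[[-2, -2, 0],
 [0, -3, 3],
 [-1, -2, -2]]

For real matrices with standard dot products, the defining identity <Ax, y> = <x, A^* y> gives (Ax)^T y = x^T (A^*) y, i.e. x^T A^T y = x^T (A^*) y. Since this holds for all x, y, we must have A^* = A^T. Therefore
A^* =
[[-2, -2, 0],
 [0, -3, 3],
 [-1, -2, -2]].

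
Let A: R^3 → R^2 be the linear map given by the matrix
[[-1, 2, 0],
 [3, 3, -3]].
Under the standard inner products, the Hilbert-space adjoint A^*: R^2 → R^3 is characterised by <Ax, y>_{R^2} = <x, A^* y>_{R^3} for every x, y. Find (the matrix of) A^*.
A^* = A^T =
[[-1, 3],
 [2, 3],
 [0, -3]]

For real matrices with standard dot products, the defining identity <Ax, y> = <x, A^* y> gives (Ax)^T y = x^T (A^*) y, i.e. x^T A^T y = x^T (A^*) y. Since this holds for all x, y, we must have A^* = A^T. Therefore
A^* =
[[-1, 3],
 [2, 3],
 [0, -3]].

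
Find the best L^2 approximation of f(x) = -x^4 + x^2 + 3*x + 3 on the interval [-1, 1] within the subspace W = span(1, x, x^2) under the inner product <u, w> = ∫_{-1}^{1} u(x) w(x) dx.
g(x) = x^2/7 + 3*x + 108/35

The best approximation g ∈ W is the orthogonal projection of f onto W. Writing g = a_0 + a_1 x + a_2 x^2, the coefficients solve the normal equations G · a = b where
  G_{ij} = <φ_i, φ_j> and b_i = <f, φ_i>, with φ_0 = 1, φ_1 = x, φ_2 = x^2.
G =
  [2, 0, 2/3]
  [0, 2/3, 0]
  [2/3, 0, 2/5],
b = (94/15, 2, 74/35).
Solving gives a_0 = 108/35, a_1 = 3, a_2 = 1/7, so
  g(x) = x^2/7 + 3*x + 108/35.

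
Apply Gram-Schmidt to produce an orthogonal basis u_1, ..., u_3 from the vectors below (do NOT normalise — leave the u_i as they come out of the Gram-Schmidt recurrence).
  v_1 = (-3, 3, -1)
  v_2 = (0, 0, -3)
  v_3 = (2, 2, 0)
Orthogonal basis:
  u_1 = (-3, 3, -1)
  u_2 = (9/19, -9/19, -54/19)
  u_3 = (2, 2, 0)

Apply the Gram-Schmidt recurrence
  u_1 = v_1
  u_i = v_i − Σ_{j<i} ((v_i · u_j) / (u_j · u_j)) · u_j.

Step by step this gives:
  u_1 = (-3, 3, -1)
  u_2 = (9/19, -9/19, -54/19)
  u_3 = (2, 2, 0)

Orthogonality check:
  u_2 · u_1 = 0 (should be 0)
  u_3 · u_1 = 0 (should be 0)
  u_3 · u_2 = 0 (should be 0)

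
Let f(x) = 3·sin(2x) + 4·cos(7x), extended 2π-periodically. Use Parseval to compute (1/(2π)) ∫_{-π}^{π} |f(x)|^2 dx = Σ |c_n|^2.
Σ |c_n|^2 = 25/2

Expand |f|^2 and use orthogonality of {sin(nx), cos(mx)} on [-π, π]:
  ∫_{-π}^{π} sin(nx)^2 dx = π, ∫ cos(mx)^2 dx = π, and cross terms integrate to 0.
So ∫_{-π}^{π} f(x)^2 dx = 3^2 · π + 4^2 · π = (9 + 16)π.
Divide by 2π: (9 + 16)/2 = 25/2.
By Parseval, this equals Σ |c_n|^2.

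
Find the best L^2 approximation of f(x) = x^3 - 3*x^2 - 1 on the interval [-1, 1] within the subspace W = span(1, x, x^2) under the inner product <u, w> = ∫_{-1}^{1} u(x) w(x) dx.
g(x) = -3*x^2 + 3*x/5 - 1

The best approximation g ∈ W is the orthogonal projection of f onto W. Writing g = a_0 + a_1 x + a_2 x^2, the coefficients solve the normal equations G · a = b where
  G_{ij} = <φ_i, φ_j> and b_i = <f, φ_i>, with φ_0 = 1, φ_1 = x, φ_2 = x^2.
G =
  [2, 0, 2/3]
  [0, 2/3, 0]
  [2/3, 0, 2/5],
b = (-4, 2/5, -28/15).
Solving gives a_0 = -1, a_1 = 3/5, a_2 = -3, so
  g(x) = -3*x^2 + 3*x/5 - 1.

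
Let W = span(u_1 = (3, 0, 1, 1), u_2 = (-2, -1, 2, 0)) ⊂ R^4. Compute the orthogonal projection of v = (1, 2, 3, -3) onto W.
proj_W(v) = (37/83, -34/83, 103/83, 35/83)

Set up U = [u_1 | ... | u_2] ∈ R^(4×2). The projector onto W = col(U) is P = U (U^T U)^(-1) U^T.
Compute U^T U =
  [11, -4]
  [-4, 9],
and U^T v = (3, 2).
Solve U^T U · c = U^T v for the coefficients: c = (35/83, 34/83). The projection is proj_W(v) = U c.
Check: (v - proj_W(v)) · u_1 = 0  (should be 0).
Check: (v - proj_W(v)) · u_2 = 0  (should be 0).
Result: proj_W(v) = (37/83, -34/83, 103/83, 35/83).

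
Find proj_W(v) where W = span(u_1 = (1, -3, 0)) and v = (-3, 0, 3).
proj_W(v) = (-3/10, 9/10, 0)

Set up U = [u_1 | ... | u_1] ∈ R^(3×1). The projector onto W = col(U) is P = U (U^T U)^(-1) U^T.
Compute U^T U =
  [10],
and U^T v = (-3).
Solve U^T U · c = U^T v for the coefficients: c = (-3/10). The projection is proj_W(v) = U c.
Check: (v - proj_W(v)) · u_1 = 0  (should be 0).
Result: proj_W(v) = (-3/10, 9/10, 0).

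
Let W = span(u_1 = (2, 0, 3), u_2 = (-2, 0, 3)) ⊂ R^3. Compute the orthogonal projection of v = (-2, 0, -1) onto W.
proj_W(v) = (-2, 0, -1)

Set up U = [u_1 | ... | u_2] ∈ R^(3×2). The projector onto W = col(U) is P = U (U^T U)^(-1) U^T.
Compute U^T U =
  [13, 5]
  [5, 13],
and U^T v = (-7, 1).
Solve U^T U · c = U^T v for the coefficients: c = (-2/3, 1/3). The projection is proj_W(v) = U c.
Check: (v - proj_W(v)) · u_1 = 0  (should be 0).
Check: (v - proj_W(v)) · u_2 = 0  (should be 0).
Result: proj_W(v) = (-2, 0, -1).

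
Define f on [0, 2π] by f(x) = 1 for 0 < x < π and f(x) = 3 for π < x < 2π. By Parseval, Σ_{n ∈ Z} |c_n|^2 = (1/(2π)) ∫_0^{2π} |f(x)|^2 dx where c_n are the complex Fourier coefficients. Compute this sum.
Σ |c_n|^2 = 5

Parseval equates the L^2 energy of f (normalised by 1/(2π)) with the ℓ^2 sum of its Fourier coefficients: (1/(2π)) ∫_0^{2π} |f|^2 = Σ |c_n|^2.
Compute the left side: (1/(2π)) [∫_0^π 1^2 dx + ∫_π^{2π} 3^2 dx] = (1/(2π)) · (1π + 9π) = (1 + 9)/2 = 5.
So Σ_{n ∈ Z} |c_n|^2 = 5.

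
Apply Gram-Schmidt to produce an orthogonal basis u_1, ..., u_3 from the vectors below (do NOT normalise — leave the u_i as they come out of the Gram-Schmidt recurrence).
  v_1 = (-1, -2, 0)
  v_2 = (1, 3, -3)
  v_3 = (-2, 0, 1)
Orthogonal basis:
  u_1 = (-1, -2, 0)
  u_2 = (-2/5, 1/5, -3)
  u_3 = (-39/23, 39/46, 13/46)

Apply the Gram-Schmidt recurrence
  u_1 = v_1
  u_i = v_i − Σ_{j<i} ((v_i · u_j) / (u_j · u_j)) · u_j.

Step by step this gives:
  u_1 = (-1, -2, 0)
  u_2 = (-2/5, 1/5, -3)
  u_3 = (-39/23, 39/46, 13/46)

Orthogonality check:
  u_2 · u_1 = 0 (should be 0)
  u_3 · u_1 = 0 (should be 0)
  u_3 · u_2 = 0 (should be 0)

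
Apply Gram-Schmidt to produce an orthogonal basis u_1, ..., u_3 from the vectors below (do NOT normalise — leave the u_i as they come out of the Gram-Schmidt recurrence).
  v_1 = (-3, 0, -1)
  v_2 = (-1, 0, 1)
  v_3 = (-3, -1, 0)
Orthogonal basis:
  u_1 = (-3, 0, -1)
  u_2 = (-2/5, 0, 6/5)
  u_3 = (0, -1, 0)

Apply the Gram-Schmidt recurrence
  u_1 = v_1
  u_i = v_i − Σ_{j<i} ((v_i · u_j) / (u_j · u_j)) · u_j.

Step by step this gives:
  u_1 = (-3, 0, -1)
  u_2 = (-2/5, 0, 6/5)
  u_3 = (0, -1, 0)

Orthogonality check:
  u_2 · u_1 = 0 (should be 0)
  u_3 · u_1 = 0 (should be 0)
  u_3 · u_2 = 0 (should be 0)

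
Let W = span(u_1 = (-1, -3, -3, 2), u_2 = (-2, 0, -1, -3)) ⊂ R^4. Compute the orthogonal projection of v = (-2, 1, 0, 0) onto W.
proj_W(v) = (-172/321, 10/107, -61/321, -293/321)

Set up U = [u_1 | ... | u_2] ∈ R^(4×2). The projector onto W = col(U) is P = U (U^T U)^(-1) U^T.
Compute U^T U =
  [23, -1]
  [-1, 14],
and U^T v = (-1, 4).
Solve U^T U · c = U^T v for the coefficients: c = (-10/321, 91/321). The projection is proj_W(v) = U c.
Check: (v - proj_W(v)) · u_1 = 0  (should be 0).
Check: (v - proj_W(v)) · u_2 = 0  (should be 0).
Result: proj_W(v) = (-172/321, 10/107, -61/321, -293/321).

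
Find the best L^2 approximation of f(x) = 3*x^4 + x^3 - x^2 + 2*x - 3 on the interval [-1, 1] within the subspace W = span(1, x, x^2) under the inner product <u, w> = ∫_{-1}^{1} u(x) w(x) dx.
g(x) = 11*x^2/7 + 13*x/5 - 114/35

The best approximation g ∈ W is the orthogonal projection of f onto W. Writing g = a_0 + a_1 x + a_2 x^2, the coefficients solve the normal equations G · a = b where
  G_{ij} = <φ_i, φ_j> and b_i = <f, φ_i>, with φ_0 = 1, φ_1 = x, φ_2 = x^2.
G =
  [2, 0, 2/3]
  [0, 2/3, 0]
  [2/3, 0, 2/5],
b = (-82/15, 26/15, -54/35).
Solving gives a_0 = -114/35, a_1 = 13/5, a_2 = 11/7, so
  g(x) = 11*x^2/7 + 13*x/5 - 114/35.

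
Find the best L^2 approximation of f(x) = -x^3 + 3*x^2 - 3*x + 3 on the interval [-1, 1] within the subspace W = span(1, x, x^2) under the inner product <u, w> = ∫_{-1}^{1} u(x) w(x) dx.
g(x) = 3*x^2 - 18*x/5 + 3

The best approximation g ∈ W is the orthogonal projection of f onto W. Writing g = a_0 + a_1 x + a_2 x^2, the coefficients solve the normal equations G · a = b where
  G_{ij} = <φ_i, φ_j> and b_i = <f, φ_i>, with φ_0 = 1, φ_1 = x, φ_2 = x^2.
G =
  [2, 0, 2/3]
  [0, 2/3, 0]
  [2/3, 0, 2/5],
b = (8, -12/5, 16/5).
Solving gives a_0 = 3, a_1 = -18/5, a_2 = 3, so
  g(x) = 3*x^2 - 18*x/5 + 3.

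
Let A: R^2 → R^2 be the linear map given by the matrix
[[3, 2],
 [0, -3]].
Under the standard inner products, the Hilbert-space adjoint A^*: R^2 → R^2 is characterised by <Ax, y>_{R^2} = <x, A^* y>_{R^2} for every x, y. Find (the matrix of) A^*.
A^* = A^T =
[[3, 0],
 [2, -3]]

For real matrices with standard dot products, the defining identity <Ax, y> = <x, A^* y> gives (Ax)^T y = x^T (A^*) y, i.e. x^T A^T y = x^T (A^*) y. Since this holds for all x, y, we must have A^* = A^T. Therefore
A^* =
[[3, 0],
 [2, -3]].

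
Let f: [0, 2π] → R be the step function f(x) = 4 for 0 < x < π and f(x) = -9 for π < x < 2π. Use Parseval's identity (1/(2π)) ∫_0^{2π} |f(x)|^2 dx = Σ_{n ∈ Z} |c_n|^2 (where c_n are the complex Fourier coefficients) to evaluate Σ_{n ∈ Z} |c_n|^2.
Σ |c_n|^2 = 97/2

Parseval equates the L^2 energy of f (normalised by 1/(2π)) with the ℓ^2 sum of its Fourier coefficients: (1/(2π)) ∫_0^{2π} |f|^2 = Σ |c_n|^2.
Compute the left side: (1/(2π)) [∫_0^π 4^2 dx + ∫_π^{2π} (-9)^2 dx] = (1/(2π)) · (16π + 81π) = (16 + 81)/2 = 97/2.
So Σ_{n ∈ Z} |c_n|^2 = 97/2.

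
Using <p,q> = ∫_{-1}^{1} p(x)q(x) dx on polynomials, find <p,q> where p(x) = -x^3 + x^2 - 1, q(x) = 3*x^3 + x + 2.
<p,q> = -412/105

Expand the product: p(x)·q(x) = -3*x^6 + 3*x^5 - x^4 - 4*x^3 + 2*x^2 - x - 2.
∫_{-1}^{1} of each monomial x^k gives [2/(k+1) if k even, 0 if k odd]. Integrating term-by-term (or equivalently evaluating the antiderivative F(x) = -3*x^7/7 + x^6/2 - x^5/5 - x^4 + 2*x^3/3 - x^2/2 - 2*x at the endpoints):
  F(1) − F(−1) = -311/105 − (101/105) = -412/105.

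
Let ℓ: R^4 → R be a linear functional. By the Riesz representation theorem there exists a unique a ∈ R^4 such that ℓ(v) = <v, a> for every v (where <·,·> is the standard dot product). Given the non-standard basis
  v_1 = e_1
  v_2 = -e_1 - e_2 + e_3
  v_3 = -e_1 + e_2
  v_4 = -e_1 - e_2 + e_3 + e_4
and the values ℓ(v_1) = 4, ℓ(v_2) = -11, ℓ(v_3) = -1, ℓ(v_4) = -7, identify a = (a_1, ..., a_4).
a = (4, 3, -4, 4)

Write a = (a_1, ..., a_4) in the standard basis. For each basis vector v_i, ℓ(v_i) = <v_i, a> is a linear equation in the a_j's. Collect the n equations into a matrix system V a = ℓ, where row i of V is v_i (expressed in the standard basis). Since V is invertible (lower-triangular with 1s on the diagonal, up to permutation), solve by back-substitution:
  V =
[[1, 0, 0, 0],
 [-1, -1, 1, 0],
 [-1, 1, 0, 0],
 [-1, -1, 1, 1]]
  V a = (4, -11, -1, -7)
Solving gives a = (4, 3, -4, 4).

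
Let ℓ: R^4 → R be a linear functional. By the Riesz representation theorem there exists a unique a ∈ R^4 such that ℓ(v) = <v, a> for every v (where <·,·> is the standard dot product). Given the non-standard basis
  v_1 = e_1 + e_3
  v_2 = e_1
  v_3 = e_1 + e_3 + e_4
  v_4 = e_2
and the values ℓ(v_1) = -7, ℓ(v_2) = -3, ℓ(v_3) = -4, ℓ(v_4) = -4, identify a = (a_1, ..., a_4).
a = (-3, -4, -4, 3)

Write a = (a_1, ..., a_4) in the standard basis. For each basis vector v_i, ℓ(v_i) = <v_i, a> is a linear equation in the a_j's. Collect the n equations into a matrix system V a = ℓ, where row i of V is v_i (expressed in the standard basis). Since V is invertible (lower-triangular with 1s on the diagonal, up to permutation), solve by back-substitution:
  V =
[[1, 0, 1, 0],
 [1, 0, 0, 0],
 [1, 0, 1, 1],
 [0, 1, 0, 0]]
  V a = (-7, -3, -4, -4)
Solving gives a = (-3, -4, -4, 3).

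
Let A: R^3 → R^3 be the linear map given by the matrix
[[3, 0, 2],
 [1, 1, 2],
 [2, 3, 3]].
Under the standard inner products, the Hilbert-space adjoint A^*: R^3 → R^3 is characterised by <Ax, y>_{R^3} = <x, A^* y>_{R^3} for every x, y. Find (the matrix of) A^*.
A^* = A^T =
[[3, 1, 2],
 [0, 1, 3],
 [2, 2, 3]]

For real matrices with standard dot products, the defining identity <Ax, y> = <x, A^* y> gives (Ax)^T y = x^T (A^*) y, i.e. x^T A^T y = x^T (A^*) y. Since this holds for all x, y, we must have A^* = A^T. Therefore
A^* =
[[3, 1, 2],
 [0, 1, 3],
 [2, 2, 3]].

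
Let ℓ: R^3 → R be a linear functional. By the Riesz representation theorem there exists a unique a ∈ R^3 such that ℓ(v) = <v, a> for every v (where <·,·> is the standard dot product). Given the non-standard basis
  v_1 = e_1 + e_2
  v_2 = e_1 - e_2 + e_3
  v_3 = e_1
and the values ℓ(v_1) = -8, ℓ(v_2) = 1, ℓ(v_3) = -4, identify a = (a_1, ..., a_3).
a = (-4, -4, 1)

Write a = (a_1, ..., a_3) in the standard basis. For each basis vector v_i, ℓ(v_i) = <v_i, a> is a linear equation in the a_j's. Collect the n equations into a matrix system V a = ℓ, where row i of V is v_i (expressed in the standard basis). Since V is invertible (lower-triangular with 1s on the diagonal, up to permutation), solve by back-substitution:
  V =
[[1, 1, 0],
 [1, -1, 1],
 [1, 0, 0]]
  V a = (-8, 1, -4)
Solving gives a = (-4, -4, 1).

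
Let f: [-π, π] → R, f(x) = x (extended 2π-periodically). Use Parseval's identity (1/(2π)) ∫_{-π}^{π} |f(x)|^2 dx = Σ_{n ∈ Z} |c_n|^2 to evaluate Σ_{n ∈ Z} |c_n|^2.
Σ |c_n|^2 = π^2/3

Expand and integrate term by term over [-π, π]:
  ∫ (x)^2 dx = 1·(2π^3/3); ∫ 2·1·(0)·x dx = 0 (odd integrand); ∫ 0^2 dx = 0·2π.
So (1/(2π)) ∫_{-π}^{π} (x)^2 dx = 1π^2/3 + 0 = π^2/3.
Parseval ⇒ Σ |c_n|^2 = π^2/3.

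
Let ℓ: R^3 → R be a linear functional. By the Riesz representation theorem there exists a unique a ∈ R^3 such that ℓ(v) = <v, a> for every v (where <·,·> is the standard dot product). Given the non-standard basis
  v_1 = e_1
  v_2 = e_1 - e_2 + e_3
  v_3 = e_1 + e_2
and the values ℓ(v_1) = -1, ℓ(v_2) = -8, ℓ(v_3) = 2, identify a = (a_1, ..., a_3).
a = (-1, 3, -4)

Write a = (a_1, ..., a_3) in the standard basis. For each basis vector v_i, ℓ(v_i) = <v_i, a> is a linear equation in the a_j's. Collect the n equations into a matrix system V a = ℓ, where row i of V is v_i (expressed in the standard basis). Since V is invertible (lower-triangular with 1s on the diagonal, up to permutation), solve by back-substitution:
  V =
[[1, 0, 0],
 [1, -1, 1],
 [1, 1, 0]]
  V a = (-1, -8, 2)
Solving gives a = (-1, 3, -4).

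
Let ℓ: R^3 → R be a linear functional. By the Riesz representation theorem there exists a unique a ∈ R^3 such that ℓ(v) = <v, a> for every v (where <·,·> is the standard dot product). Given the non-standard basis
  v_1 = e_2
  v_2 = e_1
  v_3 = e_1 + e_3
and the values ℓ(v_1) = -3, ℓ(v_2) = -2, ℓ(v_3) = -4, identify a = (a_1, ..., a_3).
a = (-2, -3, -2)

Write a = (a_1, ..., a_3) in the standard basis. For each basis vector v_i, ℓ(v_i) = <v_i, a> is a linear equation in the a_j's. Collect the n equations into a matrix system V a = ℓ, where row i of V is v_i (expressed in the standard basis). Since V is invertible (lower-triangular with 1s on the diagonal, up to permutation), solve by back-substitution:
  V =
[[0, 1, 0],
 [1, 0, 0],
 [1, 0, 1]]
  V a = (-3, -2, -4)
Solving gives a = (-2, -3, -2).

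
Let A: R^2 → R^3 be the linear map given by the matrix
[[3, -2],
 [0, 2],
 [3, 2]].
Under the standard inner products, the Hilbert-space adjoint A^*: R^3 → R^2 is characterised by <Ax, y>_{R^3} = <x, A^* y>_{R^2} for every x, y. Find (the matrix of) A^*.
A^* = A^T =
[[3, 0, 3],
 [-2, 2, 2]]

For real matrices with standard dot products, the defining identity <Ax, y> = <x, A^* y> gives (Ax)^T y = x^T (A^*) y, i.e. x^T A^T y = x^T (A^*) y. Since this holds for all x, y, we must have A^* = A^T. Therefore
A^* =
[[3, 0, 3],
 [-2, 2, 2]].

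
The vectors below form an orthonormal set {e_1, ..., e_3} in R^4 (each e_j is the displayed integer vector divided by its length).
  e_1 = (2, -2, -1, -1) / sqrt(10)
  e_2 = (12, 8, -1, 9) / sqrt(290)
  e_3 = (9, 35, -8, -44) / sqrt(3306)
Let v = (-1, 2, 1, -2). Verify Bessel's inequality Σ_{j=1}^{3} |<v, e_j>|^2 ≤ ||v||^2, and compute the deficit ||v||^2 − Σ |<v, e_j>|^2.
Σ |<v, e_j>|^2 = 353/38; ||v||^2 = 10; deficit = 27/38

Write each e_j = u_j / sqrt(<u_j, u_j>) where u_j is the displayed integer vector. Then <v, e_j> = <v, u_j> / sqrt(<u_j, u_j>), so |<v, e_j>|^2 = <v, u_j>^2 / <u_j, u_j>.
Coefficients: <v, e_1> = -5/sqrt(10), <v, e_2> = -15/sqrt(290), <v, e_3> = 141/sqrt(3306).
Square and sum: Σ |<v, e_j>|^2 = 353/38.
Compute ||v||^2 = v·v = 10.
Deficit = 10 − 353/38 = 27/38 ≥ 0, confirming Bessel's inequality. (The deficit equals ||v − Σ <v,e_j> e_j||^2, the squared distance from v to span{e_j}.)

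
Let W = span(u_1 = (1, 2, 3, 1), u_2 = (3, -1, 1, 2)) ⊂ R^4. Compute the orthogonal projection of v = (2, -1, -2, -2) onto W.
proj_W(v) = (1/3, -5/3, -5/3, 0)

Set up U = [u_1 | ... | u_2] ∈ R^(4×2). The projector onto W = col(U) is P = U (U^T U)^(-1) U^T.
Compute U^T U =
  [15, 6]
  [6, 15],
and U^T v = (-8, 1).
Solve U^T U · c = U^T v for the coefficients: c = (-2/3, 1/3). The projection is proj_W(v) = U c.
Check: (v - proj_W(v)) · u_1 = 0  (should be 0).
Check: (v - proj_W(v)) · u_2 = 0  (should be 0).
Result: proj_W(v) = (1/3, -5/3, -5/3, 0).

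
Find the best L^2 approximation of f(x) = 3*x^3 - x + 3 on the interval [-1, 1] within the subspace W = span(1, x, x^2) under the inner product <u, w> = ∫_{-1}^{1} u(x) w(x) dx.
g(x) = 4*x/5 + 3

The best approximation g ∈ W is the orthogonal projection of f onto W. Writing g = a_0 + a_1 x + a_2 x^2, the coefficients solve the normal equations G · a = b where
  G_{ij} = <φ_i, φ_j> and b_i = <f, φ_i>, with φ_0 = 1, φ_1 = x, φ_2 = x^2.
G =
  [2, 0, 2/3]
  [0, 2/3, 0]
  [2/3, 0, 2/5],
b = (6, 8/15, 2).
Solving gives a_0 = 3, a_1 = 4/5, a_2 = 0, so
  g(x) = 4*x/5 + 3.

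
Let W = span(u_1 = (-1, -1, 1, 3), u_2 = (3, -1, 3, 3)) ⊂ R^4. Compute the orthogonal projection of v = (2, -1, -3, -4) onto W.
proj_W(v) = (71/59, 79/59, -83/59, -237/59)

Set up U = [u_1 | ... | u_2] ∈ R^(4×2). The projector onto W = col(U) is P = U (U^T U)^(-1) U^T.
Compute U^T U =
  [12, 10]
  [10, 28],
and U^T v = (-16, -14).
Solve U^T U · c = U^T v for the coefficients: c = (-77/59, -2/59). The projection is proj_W(v) = U c.
Check: (v - proj_W(v)) · u_1 = 0  (should be 0).
Check: (v - proj_W(v)) · u_2 = 0  (should be 0).
Result: proj_W(v) = (71/59, 79/59, -83/59, -237/59).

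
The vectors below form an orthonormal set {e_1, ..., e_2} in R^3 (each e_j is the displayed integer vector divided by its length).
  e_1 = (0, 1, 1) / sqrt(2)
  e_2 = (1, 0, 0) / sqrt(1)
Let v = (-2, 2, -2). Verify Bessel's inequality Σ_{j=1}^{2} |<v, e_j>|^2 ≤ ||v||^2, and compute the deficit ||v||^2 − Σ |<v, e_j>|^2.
Σ |<v, e_j>|^2 = 4; ||v||^2 = 12; deficit = 8

Write each e_j = u_j / sqrt(<u_j, u_j>) where u_j is the displayed integer vector. Then <v, e_j> = <v, u_j> / sqrt(<u_j, u_j>), so |<v, e_j>|^2 = <v, u_j>^2 / <u_j, u_j>.
Coefficients: <v, e_1> = 0/sqrt(2), <v, e_2> = -2/sqrt(1).
Square and sum: Σ |<v, e_j>|^2 = 4.
Compute ||v||^2 = v·v = 12.
Deficit = 12 − 4 = 8 ≥ 0, confirming Bessel's inequality. (The deficit equals ||v − Σ <v,e_j> e_j||^2, the squared distance from v to span{e_j}.)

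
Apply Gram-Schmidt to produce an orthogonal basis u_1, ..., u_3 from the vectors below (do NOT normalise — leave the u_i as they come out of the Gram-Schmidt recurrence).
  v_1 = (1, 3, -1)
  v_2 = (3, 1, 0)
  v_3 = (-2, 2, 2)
Orthogonal basis:
  u_1 = (1, 3, -1)
  u_2 = (27/11, -7/11, 6/11)
  u_3 = (-12/37, 36/37, 96/37)

Apply the Gram-Schmidt recurrence
  u_1 = v_1
  u_i = v_i − Σ_{j<i} ((v_i · u_j) / (u_j · u_j)) · u_j.

Step by step this gives:
  u_1 = (1, 3, -1)
  u_2 = (27/11, -7/11, 6/11)
  u_3 = (-12/37, 36/37, 96/37)

Orthogonality check:
  u_2 · u_1 = 0 (should be 0)
  u_3 · u_1 = 0 (should be 0)
  u_3 · u_2 = 0 (should be 0)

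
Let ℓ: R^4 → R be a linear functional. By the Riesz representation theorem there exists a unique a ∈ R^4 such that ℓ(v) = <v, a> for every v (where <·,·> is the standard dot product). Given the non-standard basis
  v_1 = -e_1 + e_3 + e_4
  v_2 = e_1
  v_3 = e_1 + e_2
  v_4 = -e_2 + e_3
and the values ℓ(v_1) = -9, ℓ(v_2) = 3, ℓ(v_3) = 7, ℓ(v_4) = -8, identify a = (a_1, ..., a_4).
a = (3, 4, -4, -2)

Write a = (a_1, ..., a_4) in the standard basis. For each basis vector v_i, ℓ(v_i) = <v_i, a> is a linear equation in the a_j's. Collect the n equations into a matrix system V a = ℓ, where row i of V is v_i (expressed in the standard basis). Since V is invertible (lower-triangular with 1s on the diagonal, up to permutation), solve by back-substitution:
  V =
[[-1, 0, 1, 1],
 [1, 0, 0, 0],
 [1, 1, 0, 0],
 [0, -1, 1, 0]]
  V a = (-9, 3, 7, -8)
Solving gives a = (3, 4, -4, -2).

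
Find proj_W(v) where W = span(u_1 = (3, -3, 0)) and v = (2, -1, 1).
proj_W(v) = (3/2, -3/2, 0)

Set up U = [u_1 | ... | u_1] ∈ R^(3×1). The projector onto W = col(U) is P = U (U^T U)^(-1) U^T.
Compute U^T U =
  [18],
and U^T v = (9).
Solve U^T U · c = U^T v for the coefficients: c = (1/2). The projection is proj_W(v) = U c.
Check: (v - proj_W(v)) · u_1 = 0  (should be 0).
Result: proj_W(v) = (3/2, -3/2, 0).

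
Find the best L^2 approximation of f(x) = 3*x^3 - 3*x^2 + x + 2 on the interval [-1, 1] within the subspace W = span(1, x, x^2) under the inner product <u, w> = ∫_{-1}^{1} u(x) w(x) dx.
g(x) = -3*x^2 + 14*x/5 + 2

The best approximation g ∈ W is the orthogonal projection of f onto W. Writing g = a_0 + a_1 x + a_2 x^2, the coefficients solve the normal equations G · a = b where
  G_{ij} = <φ_i, φ_j> and b_i = <f, φ_i>, with φ_0 = 1, φ_1 = x, φ_2 = x^2.
G =
  [2, 0, 2/3]
  [0, 2/3, 0]
  [2/3, 0, 2/5],
b = (2, 28/15, 2/15).
Solving gives a_0 = 2, a_1 = 14/5, a_2 = -3, so
  g(x) = -3*x^2 + 14*x/5 + 2.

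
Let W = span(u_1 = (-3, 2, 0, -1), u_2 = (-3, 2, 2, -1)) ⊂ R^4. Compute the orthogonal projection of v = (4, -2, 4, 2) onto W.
proj_W(v) = (27/7, -18/7, 4, 9/7)

Set up U = [u_1 | ... | u_2] ∈ R^(4×2). The projector onto W = col(U) is P = U (U^T U)^(-1) U^T.
Compute U^T U =
  [14, 14]
  [14, 18],
and U^T v = (-18, -10).
Solve U^T U · c = U^T v for the coefficients: c = (-23/7, 2). The projection is proj_W(v) = U c.
Check: (v - proj_W(v)) · u_1 = 0  (should be 0).
Check: (v - proj_W(v)) · u_2 = 0  (should be 0).
Result: proj_W(v) = (27/7, -18/7, 4, 9/7).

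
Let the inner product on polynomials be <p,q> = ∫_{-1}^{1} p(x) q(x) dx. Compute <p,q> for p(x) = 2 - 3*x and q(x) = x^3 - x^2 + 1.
<p,q> = 22/15

Expand the product: p(x)·q(x) = -3*x^4 + 5*x^3 - 2*x^2 - 3*x + 2.
∫_{-1}^{1} of each monomial x^k gives [2/(k+1) if k even, 0 if k odd]. Integrating term-by-term (or equivalently evaluating the antiderivative F(x) = -3*x^5/5 + 5*x^4/4 - 2*x^3/3 - 3*x^2/2 + 2*x at the endpoints):
  F(1) − F(−1) = 29/60 − (-59/60) = 22/15.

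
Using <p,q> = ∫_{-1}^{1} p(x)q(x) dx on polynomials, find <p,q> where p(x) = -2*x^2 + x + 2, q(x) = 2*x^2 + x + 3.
<p,q> = 146/15

Expand the product: p(x)·q(x) = -4*x^4 - x^2 + 5*x + 6.
∫_{-1}^{1} of each monomial x^k gives [2/(k+1) if k even, 0 if k odd]. Integrating term-by-term (or equivalently evaluating the antiderivative F(x) = -4*x^5/5 - x^3/3 + 5*x^2/2 + 6*x at the endpoints):
  F(1) − F(−1) = 221/30 − (-71/30) = 146/15.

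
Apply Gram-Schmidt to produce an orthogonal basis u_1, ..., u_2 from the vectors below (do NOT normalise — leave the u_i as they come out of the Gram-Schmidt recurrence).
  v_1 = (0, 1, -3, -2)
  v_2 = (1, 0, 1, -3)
Orthogonal basis:
  u_1 = (0, 1, -3, -2)
  u_2 = (1, -3/14, 23/14, -18/7)

Apply the Gram-Schmidt recurrence
  u_1 = v_1
  u_i = v_i − Σ_{j<i} ((v_i · u_j) / (u_j · u_j)) · u_j.

Step by step this gives:
  u_1 = (0, 1, -3, -2)
  u_2 = (1, -3/14, 23/14, -18/7)

Orthogonality check:
  u_2 · u_1 = 0 (should be 0)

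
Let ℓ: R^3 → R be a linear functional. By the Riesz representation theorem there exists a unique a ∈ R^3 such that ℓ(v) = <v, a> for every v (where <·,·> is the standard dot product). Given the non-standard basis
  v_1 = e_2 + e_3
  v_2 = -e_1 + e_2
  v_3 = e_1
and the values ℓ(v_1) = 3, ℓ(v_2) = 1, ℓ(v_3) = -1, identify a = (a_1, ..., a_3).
a = (-1, 0, 3)

Write a = (a_1, ..., a_3) in the standard basis. For each basis vector v_i, ℓ(v_i) = <v_i, a> is a linear equation in the a_j's. Collect the n equations into a matrix system V a = ℓ, where row i of V is v_i (expressed in the standard basis). Since V is invertible (lower-triangular with 1s on the diagonal, up to permutation), solve by back-substitution:
  V =
[[0, 1, 1],
 [-1, 1, 0],
 [1, 0, 0]]
  V a = (3, 1, -1)
Solving gives a = (-1, 0, 3).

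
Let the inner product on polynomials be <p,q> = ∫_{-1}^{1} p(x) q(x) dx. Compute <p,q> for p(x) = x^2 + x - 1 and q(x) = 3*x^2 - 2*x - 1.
<p,q> = -4/5

Expand the product: p(x)·q(x) = 3*x^4 + x^3 - 6*x^2 + x + 1.
∫_{-1}^{1} of each monomial x^k gives [2/(k+1) if k even, 0 if k odd]. Integrating term-by-term (or equivalently evaluating the antiderivative F(x) = 3*x^5/5 + x^4/4 - 2*x^3 + x^2/2 + x at the endpoints):
  F(1) − F(−1) = 7/20 − (23/20) = -4/5.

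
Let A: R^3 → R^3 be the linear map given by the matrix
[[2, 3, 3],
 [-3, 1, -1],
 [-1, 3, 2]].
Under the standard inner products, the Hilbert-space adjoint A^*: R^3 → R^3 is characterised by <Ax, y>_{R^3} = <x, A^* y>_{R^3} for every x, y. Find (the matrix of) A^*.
A^* = A^T =
[[2, -3, -1],
 [3, 1, 3],
 [3, -1, 2]]

For real matrices with standard dot products, the defining identity <Ax, y> = <x, A^* y> gives (Ax)^T y = x^T (A^*) y, i.e. x^T A^T y = x^T (A^*) y. Since this holds for all x, y, we must have A^* = A^T. Therefore
A^* =
[[2, -3, -1],
 [3, 1, 3],
 [3, -1, 2]].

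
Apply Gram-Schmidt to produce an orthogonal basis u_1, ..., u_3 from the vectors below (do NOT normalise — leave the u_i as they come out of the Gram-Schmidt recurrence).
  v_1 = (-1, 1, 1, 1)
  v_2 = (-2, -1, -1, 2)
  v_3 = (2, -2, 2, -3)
Orthogonal basis:
  u_1 = (-1, 1, 1, 1)
  u_2 = (-3/2, -3/2, -3/2, 3/2)
  u_3 = (-1/2, -2, 2, -1/2)

Apply the Gram-Schmidt recurrence
  u_1 = v_1
  u_i = v_i − Σ_{j<i} ((v_i · u_j) / (u_j · u_j)) · u_j.

Step by step this gives:
  u_1 = (-1, 1, 1, 1)
  u_2 = (-3/2, -3/2, -3/2, 3/2)
  u_3 = (-1/2, -2, 2, -1/2)

Orthogonality check:
  u_2 · u_1 = 0 (should be 0)
  u_3 · u_1 = 0 (should be 0)
  u_3 · u_2 = 0 (should be 0)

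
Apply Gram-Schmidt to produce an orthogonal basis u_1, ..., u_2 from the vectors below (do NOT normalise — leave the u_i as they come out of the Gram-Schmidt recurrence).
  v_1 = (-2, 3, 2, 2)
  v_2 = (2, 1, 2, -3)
Orthogonal basis:
  u_1 = (-2, 3, 2, 2)
  u_2 = (12/7, 10/7, 16/7, -19/7)

Apply the Gram-Schmidt recurrence
  u_1 = v_1
  u_i = v_i − Σ_{j<i} ((v_i · u_j) / (u_j · u_j)) · u_j.

Step by step this gives:
  u_1 = (-2, 3, 2, 2)
  u_2 = (12/7, 10/7, 16/7, -19/7)

Orthogonality check:
  u_2 · u_1 = 0 (should be 0)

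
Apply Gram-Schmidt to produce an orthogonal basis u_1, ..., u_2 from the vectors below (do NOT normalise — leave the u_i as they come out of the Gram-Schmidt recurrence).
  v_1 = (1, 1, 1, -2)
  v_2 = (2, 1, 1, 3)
Orthogonal basis:
  u_1 = (1, 1, 1, -2)
  u_2 = (16/7, 9/7, 9/7, 17/7)

Apply the Gram-Schmidt recurrence
  u_1 = v_1
  u_i = v_i − Σ_{j<i} ((v_i · u_j) / (u_j · u_j)) · u_j.

Step by step this gives:
  u_1 = (1, 1, 1, -2)
  u_2 = (16/7, 9/7, 9/7, 17/7)

Orthogonality check:
  u_2 · u_1 = 0 (should be 0)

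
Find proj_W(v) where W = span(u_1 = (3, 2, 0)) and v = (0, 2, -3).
proj_W(v) = (12/13, 8/13, 0)

Set up U = [u_1 | ... | u_1] ∈ R^(3×1). The projector onto W = col(U) is P = U (U^T U)^(-1) U^T.
Compute U^T U =
  [13],
and U^T v = (4).
Solve U^T U · c = U^T v for the coefficients: c = (4/13). The projection is proj_W(v) = U c.
Check: (v - proj_W(v)) · u_1 = 0  (should be 0).
Result: proj_W(v) = (12/13, 8/13, 0).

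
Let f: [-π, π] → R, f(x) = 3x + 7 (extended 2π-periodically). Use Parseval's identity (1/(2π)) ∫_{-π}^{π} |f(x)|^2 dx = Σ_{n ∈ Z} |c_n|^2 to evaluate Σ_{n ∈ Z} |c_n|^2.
Σ |c_n|^2 = 3π^2 + 49

Expand and integrate term by term over [-π, π]:
  ∫ (3x)^2 dx = 9·(2π^3/3); ∫ 2·3·(7)·x dx = 0 (odd integrand); ∫ 7^2 dx = 49·2π.
So (1/(2π)) ∫_{-π}^{π} (3x + 7)^2 dx = 9π^2/3 + 49 = 3π^2 + 49.
Parseval ⇒ Σ |c_n|^2 = 3π^2 + 49.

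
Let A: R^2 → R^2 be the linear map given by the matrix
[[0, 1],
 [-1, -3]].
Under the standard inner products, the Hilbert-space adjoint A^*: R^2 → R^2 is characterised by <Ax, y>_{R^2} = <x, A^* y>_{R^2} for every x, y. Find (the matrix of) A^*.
A^* = A^T =
[[0, -1],
 [1, -3]]

For real matrices with standard dot products, the defining identity <Ax, y> = <x, A^* y> gives (Ax)^T y = x^T (A^*) y, i.e. x^T A^T y = x^T (A^*) y. Since this holds for all x, y, we must have A^* = A^T. Therefore
A^* =
[[0, -1],
 [1, -3]].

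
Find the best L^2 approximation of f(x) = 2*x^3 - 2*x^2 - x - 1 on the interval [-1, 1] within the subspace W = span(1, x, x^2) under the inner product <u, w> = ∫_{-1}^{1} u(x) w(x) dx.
g(x) = -2*x^2 + x/5 - 1

The best approximation g ∈ W is the orthogonal projection of f onto W. Writing g = a_0 + a_1 x + a_2 x^2, the coefficients solve the normal equations G · a = b where
  G_{ij} = <φ_i, φ_j> and b_i = <f, φ_i>, with φ_0 = 1, φ_1 = x, φ_2 = x^2.
G =
  [2, 0, 2/3]
  [0, 2/3, 0]
  [2/3, 0, 2/5],
b = (-10/3, 2/15, -22/15).
Solving gives a_0 = -1, a_1 = 1/5, a_2 = -2, so
  g(x) = -2*x^2 + x/5 - 1.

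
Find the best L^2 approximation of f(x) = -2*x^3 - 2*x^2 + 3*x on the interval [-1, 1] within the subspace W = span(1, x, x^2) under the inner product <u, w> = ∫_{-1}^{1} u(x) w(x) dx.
g(x) = -2*x^2 + 9*x/5

The best approximation g ∈ W is the orthogonal projection of f onto W. Writing g = a_0 + a_1 x + a_2 x^2, the coefficients solve the normal equations G · a = b where
  G_{ij} = <φ_i, φ_j> and b_i = <f, φ_i>, with φ_0 = 1, φ_1 = x, φ_2 = x^2.
G =
  [2, 0, 2/3]
  [0, 2/3, 0]
  [2/3, 0, 2/5],
b = (-4/3, 6/5, -4/5).
Solving gives a_0 = 0, a_1 = 9/5, a_2 = -2, so
  g(x) = -2*x^2 + 9*x/5.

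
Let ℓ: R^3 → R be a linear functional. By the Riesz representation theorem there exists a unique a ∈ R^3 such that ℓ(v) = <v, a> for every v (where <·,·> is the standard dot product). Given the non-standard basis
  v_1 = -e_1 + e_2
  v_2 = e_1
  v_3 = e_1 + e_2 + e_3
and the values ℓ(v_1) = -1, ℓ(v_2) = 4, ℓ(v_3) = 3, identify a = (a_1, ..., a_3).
a = (4, 3, -4)

Write a = (a_1, ..., a_3) in the standard basis. For each basis vector v_i, ℓ(v_i) = <v_i, a> is a linear equation in the a_j's. Collect the n equations into a matrix system V a = ℓ, where row i of V is v_i (expressed in the standard basis). Since V is invertible (lower-triangular with 1s on the diagonal, up to permutation), solve by back-substitution:
  V =
[[-1, 1, 0],
 [1, 0, 0],
 [1, 1, 1]]
  V a = (-1, 4, 3)
Solving gives a = (4, 3, -4).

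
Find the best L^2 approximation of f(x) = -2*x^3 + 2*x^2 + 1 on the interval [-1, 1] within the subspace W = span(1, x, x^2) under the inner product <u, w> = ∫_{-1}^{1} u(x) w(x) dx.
g(x) = 2*x^2 - 6*x/5 + 1

The best approximation g ∈ W is the orthogonal projection of f onto W. Writing g = a_0 + a_1 x + a_2 x^2, the coefficients solve the normal equations G · a = b where
  G_{ij} = <φ_i, φ_j> and b_i = <f, φ_i>, with φ_0 = 1, φ_1 = x, φ_2 = x^2.
G =
  [2, 0, 2/3]
  [0, 2/3, 0]
  [2/3, 0, 2/5],
b = (10/3, -4/5, 22/15).
Solving gives a_0 = 1, a_1 = -6/5, a_2 = 2, so
  g(x) = 2*x^2 - 6*x/5 + 1.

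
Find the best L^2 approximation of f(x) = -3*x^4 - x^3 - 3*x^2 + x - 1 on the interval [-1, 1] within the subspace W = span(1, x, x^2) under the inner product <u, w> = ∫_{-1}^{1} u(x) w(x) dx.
g(x) = -39*x^2/7 + 2*x/5 - 26/35

The best approximation g ∈ W is the orthogonal projection of f onto W. Writing g = a_0 + a_1 x + a_2 x^2, the coefficients solve the normal equations G · a = b where
  G_{ij} = <φ_i, φ_j> and b_i = <f, φ_i>, with φ_0 = 1, φ_1 = x, φ_2 = x^2.
G =
  [2, 0, 2/3]
  [0, 2/3, 0]
  [2/3, 0, 2/5],
b = (-26/5, 4/15, -286/105).
Solving gives a_0 = -26/35, a_1 = 2/5, a_2 = -39/7, so
  g(x) = -39*x^2/7 + 2*x/5 - 26/35.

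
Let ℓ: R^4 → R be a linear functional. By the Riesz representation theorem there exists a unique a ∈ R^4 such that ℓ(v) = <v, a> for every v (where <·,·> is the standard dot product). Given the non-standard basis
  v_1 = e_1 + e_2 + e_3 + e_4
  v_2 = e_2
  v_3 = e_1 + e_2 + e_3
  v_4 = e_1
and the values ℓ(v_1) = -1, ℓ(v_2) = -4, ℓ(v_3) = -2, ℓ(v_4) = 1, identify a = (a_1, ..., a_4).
a = (1, -4, 1, 1)

Write a = (a_1, ..., a_4) in the standard basis. For each basis vector v_i, ℓ(v_i) = <v_i, a> is a linear equation in the a_j's. Collect the n equations into a matrix system V a = ℓ, where row i of V is v_i (expressed in the standard basis). Since V is invertible (lower-triangular with 1s on the diagonal, up to permutation), solve by back-substitution:
  V =
[[1, 1, 1, 1],
 [0, 1, 0, 0],
 [1, 1, 1, 0],
 [1, 0, 0, 0]]
  V a = (-1, -4, -2, 1)
Solving gives a = (1, -4, 1, 1).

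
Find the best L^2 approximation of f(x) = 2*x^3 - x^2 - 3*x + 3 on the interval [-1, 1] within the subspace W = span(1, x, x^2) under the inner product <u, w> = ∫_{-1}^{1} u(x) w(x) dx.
g(x) = -x^2 - 9*x/5 + 3

The best approximation g ∈ W is the orthogonal projection of f onto W. Writing g = a_0 + a_1 x + a_2 x^2, the coefficients solve the normal equations G · a = b where
  G_{ij} = <φ_i, φ_j> and b_i = <f, φ_i>, with φ_0 = 1, φ_1 = x, φ_2 = x^2.
G =
  [2, 0, 2/3]
  [0, 2/3, 0]
  [2/3, 0, 2/5],
b = (16/3, -6/5, 8/5).
Solving gives a_0 = 3, a_1 = -9/5, a_2 = -1, so
  g(x) = -x^2 - 9*x/5 + 3.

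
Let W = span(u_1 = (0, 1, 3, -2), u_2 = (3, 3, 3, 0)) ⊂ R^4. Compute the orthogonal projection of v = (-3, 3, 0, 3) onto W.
proj_W(v) = (6/13, 3/26, -15/26, 9/13)

Set up U = [u_1 | ... | u_2] ∈ R^(4×2). The projector onto W = col(U) is P = U (U^T U)^(-1) U^T.
Compute U^T U =
  [14, 12]
  [12, 27],
and U^T v = (-3, 0).
Solve U^T U · c = U^T v for the coefficients: c = (-9/26, 2/13). The projection is proj_W(v) = U c.
Check: (v - proj_W(v)) · u_1 = 0  (should be 0).
Check: (v - proj_W(v)) · u_2 = 0  (should be 0).
Result: proj_W(v) = (6/13, 3/26, -15/26, 9/13).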